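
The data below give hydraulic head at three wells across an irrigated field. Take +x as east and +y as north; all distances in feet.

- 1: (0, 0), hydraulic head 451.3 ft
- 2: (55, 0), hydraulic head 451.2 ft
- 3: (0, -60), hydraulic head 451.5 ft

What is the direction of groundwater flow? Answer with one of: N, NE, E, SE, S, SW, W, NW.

∂h/∂x = (451.2 − 451.3) / (55 − 0) = -0.001818
∂h/∂y = (451.5 − 451.3) / (-60 − 0) = -0.003333
Flow = −∇h = (+0.001818 east, +0.003333 north), which points northeast.

NE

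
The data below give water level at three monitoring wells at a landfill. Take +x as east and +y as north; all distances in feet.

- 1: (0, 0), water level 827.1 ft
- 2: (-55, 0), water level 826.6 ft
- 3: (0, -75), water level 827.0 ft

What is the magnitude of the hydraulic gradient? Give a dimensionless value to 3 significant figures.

0.00919

∂h/∂x = (826.6 − 827.1) / (-55 − 0) = +0.009091
∂h/∂y = (827.0 − 827.1) / (-75 − 0) = +0.001333
|∇h| = √(0.009091² + 0.001333²) = 0.009188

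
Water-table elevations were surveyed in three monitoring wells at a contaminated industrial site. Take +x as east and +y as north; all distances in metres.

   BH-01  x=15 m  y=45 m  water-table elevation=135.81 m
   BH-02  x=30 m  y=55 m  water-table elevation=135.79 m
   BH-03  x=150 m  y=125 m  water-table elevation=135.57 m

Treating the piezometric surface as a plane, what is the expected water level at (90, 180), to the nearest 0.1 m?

136.2 m

Three-point gradient (reference BH-01): Δ to BH-02 = (15, 10, -0.02), Δ to BH-03 = (135, 80, -0.24).
∂h/∂x = -0.005333, ∂h/∂y = +0.006000 (det = -150).
h(90, 180) = 135.81 + (-0.005333)·(75) + (+0.006000)·(135) = 135.81 -0.400 +0.810 = 136.220 m.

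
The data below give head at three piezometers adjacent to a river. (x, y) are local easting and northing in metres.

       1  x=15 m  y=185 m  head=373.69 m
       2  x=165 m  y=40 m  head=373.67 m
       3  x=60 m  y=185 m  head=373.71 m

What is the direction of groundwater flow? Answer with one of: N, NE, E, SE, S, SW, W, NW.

SW

With h = a·x + b·y + c and 1 as origin, the differences give:
  150·a + (-145)·b = -0.02
  45·a + 0·b = +0.02
Eliminate b (×0 and ×(-145), subtract): 6525·a = 2.900 → a = ∂h/∂x = +0.0004444
Back-substitute: b = ∂h/∂y = +0.0005977.
Flow = −∇h = (-0.0004444 east, -0.0005977 north), which points southwest.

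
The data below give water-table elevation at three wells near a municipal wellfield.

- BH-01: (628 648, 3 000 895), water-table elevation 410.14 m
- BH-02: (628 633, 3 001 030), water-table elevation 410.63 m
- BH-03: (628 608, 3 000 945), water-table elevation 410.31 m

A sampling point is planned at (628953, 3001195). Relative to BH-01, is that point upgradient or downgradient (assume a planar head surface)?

Three-point gradient (reference BH-01): Δ to BH-02 = (-15, 135, +0.49), Δ to BH-03 = (-40, 50, +0.17).
∂h/∂x = +0.0003333, ∂h/∂y = +0.003667 (det = 4650).
Head at (628953, 3001195) = 410.14 + (+0.0003333)·(305) + (+0.003667)·(300) = 411.34 m.
That is higher than the 410.14 m at BH-01, so the point is upgradient.

upgradient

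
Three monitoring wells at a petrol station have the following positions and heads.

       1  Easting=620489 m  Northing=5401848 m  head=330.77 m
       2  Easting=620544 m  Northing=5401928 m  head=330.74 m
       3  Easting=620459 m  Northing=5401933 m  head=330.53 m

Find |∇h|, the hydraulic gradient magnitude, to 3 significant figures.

0.00308

Taking 1 as reference: 2−1 = (55, 80, -0.03); 3−1 = (-30, 85, -0.24).
Solve a·Δx + b·Δy = Δh: det = 55·85 − (-30)·80 = 7075.
∂h/∂x = [(-0.03)·85 − (-0.24)·80] / 7075 = +0.002353
∂h/∂y = [55·(-0.24) − (-30)·(-0.03)] / 7075 = -0.001993
|∇h| = √(0.002353² + -0.001993²) = 0.003084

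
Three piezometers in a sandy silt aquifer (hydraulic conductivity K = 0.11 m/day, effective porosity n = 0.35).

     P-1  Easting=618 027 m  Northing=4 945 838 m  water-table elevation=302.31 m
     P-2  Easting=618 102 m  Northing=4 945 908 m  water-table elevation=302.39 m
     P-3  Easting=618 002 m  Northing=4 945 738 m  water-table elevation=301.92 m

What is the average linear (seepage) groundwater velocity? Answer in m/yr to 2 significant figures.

0.67 m/yr

Differences from P-1: to P-2 (Δx, Δy, Δh) = (75, 70, +0.08); to P-3 = (-25, -100, -0.39).
Determinant of the coordinate differences = 75·(-100) − (-25)·70 = -5750.
∂h/∂x = [(+0.08)·(-100) − (-0.39)·70] / -5750 = -0.003357
∂h/∂y = [75·(-0.39) − (-25)·(+0.08)] / -5750 = +0.004739
|∇h| = √(-0.003357² + 0.004739²) = 0.005808
Seepage velocity v = K·i/n = 0.11 × 0.005808 / 0.35 = 0.001825 m/day = 0.6666 m/yr.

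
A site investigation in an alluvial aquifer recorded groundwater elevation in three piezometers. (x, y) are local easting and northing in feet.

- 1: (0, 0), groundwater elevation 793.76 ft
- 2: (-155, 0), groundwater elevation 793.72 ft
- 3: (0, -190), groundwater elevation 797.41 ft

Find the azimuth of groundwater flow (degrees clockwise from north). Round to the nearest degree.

∂h/∂x = (793.72 − 793.76) / (-155 − 0) = +0.0002581
∂h/∂y = (797.41 − 793.76) / (-190 − 0) = -0.01921
Flow direction (−∇h) has components (-0.0002581 E, +0.01921 N).
Azimuth = atan2(E, N) = atan2(-0.0002581, +0.01921) = 359.2° ≈ 359°.

359°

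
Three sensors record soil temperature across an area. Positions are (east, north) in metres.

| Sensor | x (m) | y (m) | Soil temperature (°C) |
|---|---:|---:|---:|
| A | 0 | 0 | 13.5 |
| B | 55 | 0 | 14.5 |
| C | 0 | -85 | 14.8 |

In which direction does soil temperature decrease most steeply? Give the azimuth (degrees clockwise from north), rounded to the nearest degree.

∂T/∂x = (14.5 − 13.5) / (55 − 0) = +0.01818
∂T/∂y = (14.8 − 13.5) / (-85 − 0) = -0.01529
Steepest decrease is along −∇f: components (-0.01818 E, +0.01529 N).
Azimuth = atan2(-0.01818, +0.01529) = 310.1° ≈ 310°.

310°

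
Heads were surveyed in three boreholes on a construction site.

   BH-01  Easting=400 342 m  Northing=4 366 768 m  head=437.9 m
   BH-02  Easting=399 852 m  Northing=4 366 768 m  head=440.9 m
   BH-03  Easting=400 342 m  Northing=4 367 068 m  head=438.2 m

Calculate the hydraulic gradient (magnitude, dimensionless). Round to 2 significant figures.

0.0062

∂h/∂x = (440.9 − 437.9) / (399852 − 400342) = -0.006122
∂h/∂y = (438.2 − 437.9) / (4367068 − 4366768) = +0.001000
|∇h| = √(-0.006122² + 0.001000²) = 0.006203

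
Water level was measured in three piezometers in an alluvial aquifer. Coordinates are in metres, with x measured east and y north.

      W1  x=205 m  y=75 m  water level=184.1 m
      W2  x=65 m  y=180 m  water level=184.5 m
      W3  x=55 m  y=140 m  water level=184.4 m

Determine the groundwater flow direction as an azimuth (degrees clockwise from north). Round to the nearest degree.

163°

Three-point gradient (reference W1): Δ to W2 = (-140, 105, +0.4), Δ to W3 = (-150, 65, +0.3).
∂h/∂x = -0.0008271, ∂h/∂y = +0.002707 (det = 6650).
Flow direction (−∇h) has components (+0.0008271 E, -0.002707 N).
Azimuth = atan2(E, N) = atan2(+0.0008271, -0.002707) = 163.0° ≈ 163°.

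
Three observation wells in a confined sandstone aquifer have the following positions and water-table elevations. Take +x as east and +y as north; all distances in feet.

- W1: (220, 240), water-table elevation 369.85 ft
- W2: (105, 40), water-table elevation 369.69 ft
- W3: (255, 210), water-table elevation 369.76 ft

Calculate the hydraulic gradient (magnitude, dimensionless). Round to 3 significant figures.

Three-point gradient (reference W1): Δ to W2 = (-115, -200, -0.16), Δ to W3 = (35, -30, -0.09).
∂h/∂x = -0.001263, ∂h/∂y = +0.001526 (det = 10450).
|∇h| = √(-0.001263² + 0.001526²) = 0.001981

0.00198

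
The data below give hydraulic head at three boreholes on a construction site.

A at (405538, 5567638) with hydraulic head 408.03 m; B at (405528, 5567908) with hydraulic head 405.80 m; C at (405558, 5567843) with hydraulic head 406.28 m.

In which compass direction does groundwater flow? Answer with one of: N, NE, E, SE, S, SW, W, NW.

N

With h = a·x + b·y + c and A as origin, the differences give:
  (-10)·a + 270·b = -2.23
  20·a + 205·b = -1.75
Eliminate b (×205 and ×270, subtract): -7450·a = 15.350 → a = ∂h/∂x = -0.002060
Back-substitute: b = ∂h/∂y = -0.008336.
Flow = −∇h = (+0.002060 east, +0.008336 north), which points north.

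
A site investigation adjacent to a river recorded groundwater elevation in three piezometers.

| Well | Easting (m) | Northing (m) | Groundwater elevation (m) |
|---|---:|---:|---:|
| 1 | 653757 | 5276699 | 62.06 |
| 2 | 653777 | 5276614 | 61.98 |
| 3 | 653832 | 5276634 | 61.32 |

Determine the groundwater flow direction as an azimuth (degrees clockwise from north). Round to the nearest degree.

With h = a·x + b·y + c and 1 as origin, the differences give:
  20·a + (-85)·b = -0.08
  75·a + (-65)·b = -0.74
Eliminate b (×(-65) and ×(-85), subtract): 5075·a = -57.700 → a = ∂h/∂x = -0.01137
Back-substitute: b = ∂h/∂y = -0.001734.
Flow direction (−∇h) has components (+0.01137 E, +0.001734 N).
Azimuth = atan2(E, N) = atan2(+0.01137, +0.001734) = 81.3° ≈ 081°.

081°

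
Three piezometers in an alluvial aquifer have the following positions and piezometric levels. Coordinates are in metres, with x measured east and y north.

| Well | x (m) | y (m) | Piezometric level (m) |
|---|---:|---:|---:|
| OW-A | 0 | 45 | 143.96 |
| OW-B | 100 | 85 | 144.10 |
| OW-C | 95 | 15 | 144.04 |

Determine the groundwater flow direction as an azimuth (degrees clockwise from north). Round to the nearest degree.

234°

Taking OW-A as reference: OW-B−OW-A = (100, 40, +0.14); OW-C−OW-A = (95, -30, +0.08).
Solve a·Δx + b·Δy = Δh: det = 100·(-30) − 95·40 = -6800.
∂h/∂x = [(+0.14)·(-30) − (+0.08)·40] / -6800 = +0.001088
∂h/∂y = [100·(+0.08) − 95·(+0.14)] / -6800 = +0.0007794
Flow direction (−∇h) has components (-0.001088 E, -0.0007794 N).
Azimuth = atan2(E, N) = atan2(-0.001088, -0.0007794) = 234.4° ≈ 234°.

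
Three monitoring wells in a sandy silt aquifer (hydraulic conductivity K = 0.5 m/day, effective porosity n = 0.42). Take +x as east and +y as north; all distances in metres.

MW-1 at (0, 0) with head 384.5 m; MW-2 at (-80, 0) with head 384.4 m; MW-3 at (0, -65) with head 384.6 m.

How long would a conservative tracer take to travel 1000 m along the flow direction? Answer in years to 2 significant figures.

1200 years

∂h/∂x = (384.4 − 384.5) / (-80 − 0) = +0.001250
∂h/∂y = (384.6 − 384.5) / (-65 − 0) = -0.001538
|∇h| = √(0.001250² + -0.001538²) = 0.001982
Seepage velocity v = K·i/n = 0.5 × 0.001982 / 0.42 = 0.00236 m/day.
t = 1000 / 0.00236 = 4.237e+05 days = 1.16e+03 years.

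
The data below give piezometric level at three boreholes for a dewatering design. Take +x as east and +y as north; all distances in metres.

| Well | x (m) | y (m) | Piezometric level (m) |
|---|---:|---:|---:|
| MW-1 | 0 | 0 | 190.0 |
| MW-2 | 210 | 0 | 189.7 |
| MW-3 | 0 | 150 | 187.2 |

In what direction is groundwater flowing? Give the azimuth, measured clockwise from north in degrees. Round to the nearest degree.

∂h/∂x = (189.7 − 190.0) / (210 − 0) = -0.001429
∂h/∂y = (187.2 − 190.0) / (150 − 0) = -0.01867
Flow direction (−∇h) has components (+0.001429 E, +0.01867 N).
Azimuth = atan2(E, N) = atan2(+0.001429, +0.01867) = 4.4° ≈ 004°.

004°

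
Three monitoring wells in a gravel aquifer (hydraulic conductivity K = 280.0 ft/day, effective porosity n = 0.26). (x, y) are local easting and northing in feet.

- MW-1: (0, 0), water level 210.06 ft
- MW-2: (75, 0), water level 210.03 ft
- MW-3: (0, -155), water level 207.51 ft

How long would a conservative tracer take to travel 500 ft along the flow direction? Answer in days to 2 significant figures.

∂h/∂x = (210.03 − 210.06) / (75 − 0) = -0.0004000
∂h/∂y = (207.51 − 210.06) / (-155 − 0) = +0.01645
|∇h| = √(-0.0004000² + 0.01645²) = 0.01645
Seepage velocity v = K·i/n = 280.0 × 0.01645 / 0.26 = 17.72 ft/day.
t = 500 / 17.72 = 28.22 days.

28 days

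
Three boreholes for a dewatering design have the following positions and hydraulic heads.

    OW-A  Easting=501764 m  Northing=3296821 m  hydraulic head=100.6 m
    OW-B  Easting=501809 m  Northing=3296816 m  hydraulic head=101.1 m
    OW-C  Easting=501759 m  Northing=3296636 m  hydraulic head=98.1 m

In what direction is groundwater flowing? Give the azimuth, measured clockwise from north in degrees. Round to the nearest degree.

224°

Differences from OW-A: to OW-B (Δx, Δy, Δh) = (45, -5, +0.5); to OW-C = (-5, -185, -2.5).
Solve a·Δx + b·Δy = Δh: det = 45·(-185) − (-5)·(-5) = -8350.
∂h/∂x = [(+0.5)·(-185) − (-2.5)·(-5)] / -8350 = +0.01257
∂h/∂y = [45·(-2.5) − (-5)·(+0.5)] / -8350 = +0.01317
Flow direction (−∇h) has components (-0.01257 E, -0.01317 N).
Azimuth = atan2(E, N) = atan2(-0.01257, -0.01317) = 223.7° ≈ 224°.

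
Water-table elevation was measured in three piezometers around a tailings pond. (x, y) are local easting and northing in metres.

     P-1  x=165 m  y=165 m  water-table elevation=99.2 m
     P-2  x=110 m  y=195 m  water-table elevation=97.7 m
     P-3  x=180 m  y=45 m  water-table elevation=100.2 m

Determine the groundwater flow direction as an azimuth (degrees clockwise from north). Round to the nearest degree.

282°

Taking P-1 as reference: P-2−P-1 = (-55, 30, -1.5); P-3−P-1 = (15, -120, +1.0).
Determinant of the coordinate differences = (-55)·(-120) − 15·30 = 6150.
∂h/∂x = [(-1.5)·(-120) − (+1.0)·30] / 6150 = +0.02439
∂h/∂y = [(-55)·(+1.0) − 15·(-1.5)] / 6150 = -0.005285
Flow direction (−∇h) has components (-0.02439 E, +0.005285 N).
Azimuth = atan2(E, N) = atan2(-0.02439, +0.005285) = 282.2° ≈ 282°.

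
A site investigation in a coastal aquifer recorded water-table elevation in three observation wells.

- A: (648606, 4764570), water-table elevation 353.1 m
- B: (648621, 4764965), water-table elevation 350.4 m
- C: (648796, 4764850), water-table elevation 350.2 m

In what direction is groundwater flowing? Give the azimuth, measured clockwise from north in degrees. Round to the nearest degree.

040°

Three-point gradient (reference A): Δ to B = (15, 395, -2.7), Δ to C = (190, 280, -2.9).
∂h/∂x = -0.005498, ∂h/∂y = -0.006627 (det = -70850).
Flow direction (−∇h) has components (+0.005498 E, +0.006627 N).
Azimuth = atan2(E, N) = atan2(+0.005498, +0.006627) = 39.7° ≈ 040°.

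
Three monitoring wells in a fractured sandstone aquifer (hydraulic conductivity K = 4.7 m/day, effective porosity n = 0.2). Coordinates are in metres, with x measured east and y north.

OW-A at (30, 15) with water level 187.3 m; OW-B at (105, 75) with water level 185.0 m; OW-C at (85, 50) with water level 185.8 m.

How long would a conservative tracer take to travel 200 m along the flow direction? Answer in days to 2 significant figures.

340 days

Differences from OW-A: to OW-B (Δx, Δy, Δh) = (75, 60, -2.3); to OW-C = (55, 35, -1.5).
Determinant of the coordinate differences = 75·35 − 55·60 = -675.
∂h/∂x = [(-2.3)·35 − (-1.5)·60] / -675 = -0.01407
∂h/∂y = [75·(-1.5) − 55·(-2.3)] / -675 = -0.02074
|∇h| = √(-0.01407² + -0.02074²) = 0.02506
Seepage velocity v = K·i/n = 4.7 × 0.02506 / 0.2 = 0.5889 m/day.
t = 200 / 0.5889 = 339.6 days.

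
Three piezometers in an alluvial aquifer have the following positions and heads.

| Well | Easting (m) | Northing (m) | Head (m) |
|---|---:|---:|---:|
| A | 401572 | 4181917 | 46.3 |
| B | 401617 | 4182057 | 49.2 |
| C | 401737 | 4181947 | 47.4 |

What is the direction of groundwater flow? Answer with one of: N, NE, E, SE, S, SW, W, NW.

S

Three-point gradient (reference A): Δ to B = (45, 140, +2.9), Δ to C = (165, 30, +1.1).
∂h/∂x = +0.003080, ∂h/∂y = +0.01972 (det = -21750).
Flow = −∇h = (-0.003080 east, -0.01972 north), which points south.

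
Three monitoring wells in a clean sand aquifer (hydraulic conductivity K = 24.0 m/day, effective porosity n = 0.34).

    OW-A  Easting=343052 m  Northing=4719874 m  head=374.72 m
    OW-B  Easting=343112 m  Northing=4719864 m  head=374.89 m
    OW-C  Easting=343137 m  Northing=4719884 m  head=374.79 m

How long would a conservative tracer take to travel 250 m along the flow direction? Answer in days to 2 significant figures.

Differences from OW-A: to OW-B (Δx, Δy, Δh) = (60, -10, +0.17); to OW-C = (85, 10, +0.07).
Determinant of the coordinate differences = 60·10 − 85·(-10) = 1450.
∂h/∂x = [(+0.17)·10 − (+0.07)·(-10)] / 1450 = +0.001655
∂h/∂y = [60·(+0.07) − 85·(+0.17)] / 1450 = -0.007069
|∇h| = √(0.001655² + -0.007069²) = 0.00726
Seepage velocity v = K·i/n = 24.0 × 0.00726 / 0.34 = 0.5125 m/day.
t = 250 / 0.5125 = 487.8 days.

490 days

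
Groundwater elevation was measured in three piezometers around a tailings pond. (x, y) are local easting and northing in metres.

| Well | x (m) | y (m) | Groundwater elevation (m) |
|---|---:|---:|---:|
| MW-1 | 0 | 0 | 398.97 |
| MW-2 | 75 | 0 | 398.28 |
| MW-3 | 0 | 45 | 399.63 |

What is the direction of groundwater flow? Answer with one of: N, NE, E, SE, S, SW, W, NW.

SE

∂h/∂x = (398.28 − 398.97) / (75 − 0) = -0.009200
∂h/∂y = (399.63 − 398.97) / (45 − 0) = +0.01467
Flow = −∇h = (+0.009200 east, -0.01467 north), which points southeast.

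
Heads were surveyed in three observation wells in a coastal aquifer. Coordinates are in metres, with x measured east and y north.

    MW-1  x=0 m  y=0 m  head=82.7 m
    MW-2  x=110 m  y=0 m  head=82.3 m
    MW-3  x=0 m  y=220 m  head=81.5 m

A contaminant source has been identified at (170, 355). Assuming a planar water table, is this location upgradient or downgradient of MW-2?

downgradient

∂h/∂x = (82.3 − 82.7) / (110 − 0) = -0.003636
∂h/∂y = (81.5 − 82.7) / (220 − 0) = -0.005455
Head at (170, 355) = 82.7 + (-0.003636)·(170) + (-0.005455)·(355) = 80.15 m.
That is lower than the 82.3 m at MW-2, so the point is downgradient.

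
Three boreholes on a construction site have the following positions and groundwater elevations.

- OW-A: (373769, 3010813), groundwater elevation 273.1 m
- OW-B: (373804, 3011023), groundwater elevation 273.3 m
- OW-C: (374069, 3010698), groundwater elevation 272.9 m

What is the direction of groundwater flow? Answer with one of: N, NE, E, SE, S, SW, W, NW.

Taking OW-A as reference: OW-B−OW-A = (35, 210, +0.2); OW-C−OW-A = (300, -115, -0.2).
Determinant of the coordinate differences = 35·(-115) − 300·210 = -67025.
∂h/∂x = [(+0.2)·(-115) − (-0.2)·210] / -67025 = -0.0002835
∂h/∂y = [35·(-0.2) − 300·(+0.2)] / -67025 = +0.0009996
Flow = −∇h = (+0.0002835 east, -0.0009996 north), which points south.

S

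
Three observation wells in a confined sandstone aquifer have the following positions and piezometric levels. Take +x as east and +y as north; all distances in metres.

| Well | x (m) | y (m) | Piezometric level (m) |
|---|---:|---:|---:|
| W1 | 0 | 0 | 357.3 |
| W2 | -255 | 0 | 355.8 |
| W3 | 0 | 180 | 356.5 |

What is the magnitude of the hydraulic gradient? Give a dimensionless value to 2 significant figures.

0.0074

∂h/∂x = (355.8 − 357.3) / (-255 − 0) = +0.005882
∂h/∂y = (356.5 − 357.3) / (180 − 0) = -0.004444
|∇h| = √(0.005882² + -0.004444²) = 0.007372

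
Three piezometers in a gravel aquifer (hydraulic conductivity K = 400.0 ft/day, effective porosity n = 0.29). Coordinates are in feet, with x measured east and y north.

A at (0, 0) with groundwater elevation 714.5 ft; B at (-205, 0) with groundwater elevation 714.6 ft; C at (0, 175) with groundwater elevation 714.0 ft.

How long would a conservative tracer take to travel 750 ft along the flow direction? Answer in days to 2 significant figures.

∂h/∂x = (714.6 − 714.5) / (-205 − 0) = -0.0004878
∂h/∂y = (714.0 − 714.5) / (175 − 0) = -0.002857
|∇h| = √(-0.0004878² + -0.002857²) = 0.002898
Seepage velocity v = K·i/n = 400.0 × 0.002898 / 0.29 = 3.997 ft/day.
t = 750 / 3.997 = 187.6 days.

190 days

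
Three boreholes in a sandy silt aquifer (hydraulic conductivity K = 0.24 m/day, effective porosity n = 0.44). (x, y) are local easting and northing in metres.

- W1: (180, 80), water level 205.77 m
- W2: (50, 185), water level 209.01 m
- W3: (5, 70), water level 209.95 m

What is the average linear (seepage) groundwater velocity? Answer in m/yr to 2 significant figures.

Differences from W1: to W2 (Δx, Δy, Δh) = (-130, 105, +3.24); to W3 = (-175, -10, +4.18).
Solve a·Δx + b·Δy = Δh: det = (-130)·(-10) − (-175)·105 = 19675.
∂h/∂x = [(+3.24)·(-10) − (+4.18)·105] / 19675 = -0.02395
∂h/∂y = [(-130)·(+4.18) − (-175)·(+3.24)] / 19675 = +0.001199
|∇h| = √(-0.02395² + 0.001199²) = 0.02398
Seepage velocity v = K·i/n = 0.24 × 0.02398 / 0.44 = 0.01308 m/day = 4.777 m/yr.

4.8 m/yr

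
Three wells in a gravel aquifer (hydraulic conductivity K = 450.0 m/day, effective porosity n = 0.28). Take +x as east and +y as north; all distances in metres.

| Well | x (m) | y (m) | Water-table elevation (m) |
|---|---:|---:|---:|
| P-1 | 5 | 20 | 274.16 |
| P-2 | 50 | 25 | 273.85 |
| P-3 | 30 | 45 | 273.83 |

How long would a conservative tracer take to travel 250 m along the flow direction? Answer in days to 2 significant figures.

Three-point gradient (reference P-1): Δ to P-2 = (45, 5, -0.31), Δ to P-3 = (25, 25, -0.33).
∂h/∂x = -0.006100, ∂h/∂y = -0.007100 (det = 1000).
|∇h| = √(-0.006100² + -0.007100²) = 0.009361
Seepage velocity v = K·i/n = 450.0 × 0.009361 / 0.28 = 15.04 m/day.
t = 250 / 15.04 = 16.62 days.

17 days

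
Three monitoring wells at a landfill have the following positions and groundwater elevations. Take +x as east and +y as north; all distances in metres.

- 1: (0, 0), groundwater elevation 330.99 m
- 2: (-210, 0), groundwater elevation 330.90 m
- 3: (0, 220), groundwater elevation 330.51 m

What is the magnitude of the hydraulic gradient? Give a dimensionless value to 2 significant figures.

0.0022

∂h/∂x = (330.90 − 330.99) / (-210 − 0) = +0.0004286
∂h/∂y = (330.51 − 330.99) / (220 − 0) = -0.002182
|∇h| = √(0.0004286² + -0.002182²) = 0.002224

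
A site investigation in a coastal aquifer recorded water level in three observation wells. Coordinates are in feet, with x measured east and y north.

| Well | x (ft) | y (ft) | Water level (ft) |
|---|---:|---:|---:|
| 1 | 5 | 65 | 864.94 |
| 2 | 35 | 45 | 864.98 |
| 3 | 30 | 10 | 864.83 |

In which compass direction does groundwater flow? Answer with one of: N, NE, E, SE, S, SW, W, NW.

SW

With h = a·x + b·y + c and 1 as origin, the differences give:
  30·a + (-20)·b = +0.04
  25·a + (-55)·b = -0.11
Eliminate b (×(-55) and ×(-20), subtract): -1150·a = -4.400 → a = ∂h/∂x = +0.003826
Back-substitute: b = ∂h/∂y = +0.003739.
Flow = −∇h = (-0.003826 east, -0.003739 north), which points southwest.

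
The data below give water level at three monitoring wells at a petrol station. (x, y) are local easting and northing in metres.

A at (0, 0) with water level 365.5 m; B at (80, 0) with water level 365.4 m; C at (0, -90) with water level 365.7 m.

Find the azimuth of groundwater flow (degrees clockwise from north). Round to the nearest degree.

∂h/∂x = (365.4 − 365.5) / (80 − 0) = -0.001250
∂h/∂y = (365.7 − 365.5) / (-90 − 0) = -0.002222
Flow direction (−∇h) has components (+0.001250 E, +0.002222 N).
Azimuth = atan2(E, N) = atan2(+0.001250, +0.002222) = 29.4° ≈ 029°.

029°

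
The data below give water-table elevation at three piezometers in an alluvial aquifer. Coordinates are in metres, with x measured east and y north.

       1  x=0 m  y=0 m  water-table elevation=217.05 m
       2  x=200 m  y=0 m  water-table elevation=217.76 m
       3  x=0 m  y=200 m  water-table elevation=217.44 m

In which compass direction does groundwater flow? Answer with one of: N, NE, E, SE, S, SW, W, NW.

∂h/∂x = (217.76 − 217.05) / (200 − 0) = +0.003550
∂h/∂y = (217.44 − 217.05) / (200 − 0) = +0.001950
Flow = −∇h = (-0.003550 east, -0.001950 north), which points southwest.

SW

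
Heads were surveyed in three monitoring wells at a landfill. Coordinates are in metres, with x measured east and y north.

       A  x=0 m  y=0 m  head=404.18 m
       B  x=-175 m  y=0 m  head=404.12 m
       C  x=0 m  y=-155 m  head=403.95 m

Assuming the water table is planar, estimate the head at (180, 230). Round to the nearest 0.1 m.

404.6 m

∂h/∂x = (404.12 − 404.18) / (-175 − 0) = +0.0003429
∂h/∂y = (403.95 − 404.18) / (-155 − 0) = +0.001484
h(180, 230) = 404.18 + (+0.0003429)·(180) + (+0.001484)·(230) = 404.18 +0.062 +0.341 = 404.583 m.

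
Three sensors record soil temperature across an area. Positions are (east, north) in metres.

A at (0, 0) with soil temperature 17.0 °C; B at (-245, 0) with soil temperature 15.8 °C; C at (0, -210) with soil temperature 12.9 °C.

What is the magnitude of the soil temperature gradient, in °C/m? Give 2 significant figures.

∂T/∂x = (15.8 − 17.0) / (-245 − 0) = +0.004898
∂T/∂y = (12.9 − 17.0) / (-210 − 0) = +0.01952
|∇f| = √(0.004898² + 0.01952²) = 0.02013 °C/m

0.020 °C/m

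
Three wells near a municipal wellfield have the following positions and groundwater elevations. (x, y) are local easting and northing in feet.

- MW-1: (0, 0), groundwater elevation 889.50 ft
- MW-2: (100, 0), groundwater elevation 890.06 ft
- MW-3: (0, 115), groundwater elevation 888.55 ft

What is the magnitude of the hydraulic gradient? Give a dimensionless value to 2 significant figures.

0.0100

∂h/∂x = (890.06 − 889.50) / (100 − 0) = +0.005600
∂h/∂y = (888.55 − 889.50) / (115 − 0) = -0.008261
|∇h| = √(0.005600² + -0.008261²) = 0.00998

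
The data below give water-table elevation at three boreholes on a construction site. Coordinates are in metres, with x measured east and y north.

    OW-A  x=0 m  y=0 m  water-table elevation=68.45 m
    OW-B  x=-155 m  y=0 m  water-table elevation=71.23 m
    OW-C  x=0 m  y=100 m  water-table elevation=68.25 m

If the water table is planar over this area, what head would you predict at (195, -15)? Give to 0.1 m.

∂h/∂x = (71.23 − 68.45) / (-155 − 0) = -0.01794
∂h/∂y = (68.25 − 68.45) / (100 − 0) = -0.002000
h(195, -15) = 68.45 + (-0.01794)·(195) + (-0.002000)·(-15) = 68.45 -3.497 +0.030 = 64.983 m.

65.0 m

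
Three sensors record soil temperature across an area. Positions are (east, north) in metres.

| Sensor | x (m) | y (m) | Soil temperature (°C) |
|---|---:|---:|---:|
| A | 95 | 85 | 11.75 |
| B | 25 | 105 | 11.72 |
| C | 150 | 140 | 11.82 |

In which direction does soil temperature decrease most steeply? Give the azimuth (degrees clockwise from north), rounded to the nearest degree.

Differences from A: to B (Δx, Δy, Δh) = (-70, 20, -0.03); to C = (55, 55, +0.07).
Determinant of the coordinate differences = (-70)·55 − 55·20 = -4950.
∂T/∂x = [(-0.03)·55 − (+0.07)·20] / -4950 = +0.0006162
∂T/∂y = [(-70)·(+0.07) − 55·(-0.03)] / -4950 = +0.0006566
Steepest decrease is along −∇f: components (-0.0006162 E, -0.0006566 N).
Azimuth = atan2(-0.0006162, -0.0006566) = 223.2° ≈ 223°.

223°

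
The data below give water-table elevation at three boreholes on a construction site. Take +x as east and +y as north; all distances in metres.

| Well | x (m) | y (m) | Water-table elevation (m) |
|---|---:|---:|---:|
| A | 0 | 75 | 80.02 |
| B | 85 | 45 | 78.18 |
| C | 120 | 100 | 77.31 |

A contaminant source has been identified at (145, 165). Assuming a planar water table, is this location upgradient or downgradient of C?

downgradient

Differences from A: to B (Δx, Δy, Δh) = (85, -30, -1.84); to C = (120, 25, -2.71).
Solve a·Δx + b·Δy = Δh: det = 85·25 − 120·(-30) = 5725.
∂h/∂x = [(-1.84)·25 − (-2.71)·(-30)] / 5725 = -0.02224
∂h/∂y = [85·(-2.71) − 120·(-1.84)] / 5725 = -0.001668
Head at (145, 165) = 80.02 + (-0.02224)·(145) + (-0.001668)·(90) = 76.65 m.
That is lower than the 77.31 m at C, so the point is downgradient.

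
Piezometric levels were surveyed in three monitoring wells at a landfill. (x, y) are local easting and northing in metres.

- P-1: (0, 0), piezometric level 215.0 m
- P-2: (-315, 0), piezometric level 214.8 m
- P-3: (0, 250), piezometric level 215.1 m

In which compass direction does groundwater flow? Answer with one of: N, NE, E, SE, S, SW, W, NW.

SW

∂h/∂x = (214.8 − 215.0) / (-315 − 0) = +0.0006349
∂h/∂y = (215.1 − 215.0) / (250 − 0) = +0.0004000
Flow = −∇h = (-0.0006349 east, -0.0004000 north), which points southwest.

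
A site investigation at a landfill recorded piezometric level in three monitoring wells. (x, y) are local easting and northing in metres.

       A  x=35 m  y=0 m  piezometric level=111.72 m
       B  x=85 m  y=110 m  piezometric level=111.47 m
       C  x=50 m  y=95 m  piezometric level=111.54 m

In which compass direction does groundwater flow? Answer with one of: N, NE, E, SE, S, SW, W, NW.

With h = a·x + b·y + c and A as origin, the differences give:
  50·a + 110·b = -0.25
  15·a + 95·b = -0.18
Eliminate b (×95 and ×110, subtract): 3100·a = -3.950 → a = ∂h/∂x = -0.001274
Back-substitute: b = ∂h/∂y = -0.001694.
Flow = −∇h = (+0.001274 east, +0.001694 north), which points northeast.

NE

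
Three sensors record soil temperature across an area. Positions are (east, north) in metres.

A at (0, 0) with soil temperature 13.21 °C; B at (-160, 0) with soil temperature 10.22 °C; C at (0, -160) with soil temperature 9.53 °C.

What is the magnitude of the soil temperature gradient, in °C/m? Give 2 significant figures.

∂T/∂x = (10.22 − 13.21) / (-160 − 0) = +0.01869
∂T/∂y = (9.53 − 13.21) / (-160 − 0) = +0.02300
|∇f| = √(0.01869² + 0.02300²) = 0.02964 °C/m

0.030 °C/m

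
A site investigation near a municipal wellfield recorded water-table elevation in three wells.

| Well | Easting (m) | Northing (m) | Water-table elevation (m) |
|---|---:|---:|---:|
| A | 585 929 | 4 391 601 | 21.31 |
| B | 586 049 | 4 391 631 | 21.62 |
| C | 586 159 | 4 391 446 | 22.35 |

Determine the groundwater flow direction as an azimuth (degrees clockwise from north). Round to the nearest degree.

Differences from A: to B (Δx, Δy, Δh) = (120, 30, +0.31); to C = (230, -155, +1.04).
Determinant of the coordinate differences = 120·(-155) − 230·30 = -25500.
∂h/∂x = [(+0.31)·(-155) − (+1.04)·30] / -25500 = +0.003108
∂h/∂y = [120·(+1.04) − 230·(+0.31)] / -25500 = -0.002098
Flow direction (−∇h) has components (-0.003108 E, +0.002098 N).
Azimuth = atan2(E, N) = atan2(-0.003108, +0.002098) = 304.0° ≈ 304°.

304°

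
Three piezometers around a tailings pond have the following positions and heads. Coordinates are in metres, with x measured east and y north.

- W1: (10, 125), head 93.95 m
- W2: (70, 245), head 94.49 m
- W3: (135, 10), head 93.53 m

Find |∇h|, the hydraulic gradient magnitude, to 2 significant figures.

0.0043

Differences from W1: to W2 (Δx, Δy, Δh) = (60, 120, +0.54); to W3 = (125, -115, -0.42).
Determinant of the coordinate differences = 60·(-115) − 125·120 = -21900.
∂h/∂x = [(+0.54)·(-115) − (-0.42)·120] / -21900 = +0.0005342
∂h/∂y = [60·(-0.42) − 125·(+0.54)] / -21900 = +0.004233
|∇h| = √(0.0005342² + 0.004233²) = 0.004267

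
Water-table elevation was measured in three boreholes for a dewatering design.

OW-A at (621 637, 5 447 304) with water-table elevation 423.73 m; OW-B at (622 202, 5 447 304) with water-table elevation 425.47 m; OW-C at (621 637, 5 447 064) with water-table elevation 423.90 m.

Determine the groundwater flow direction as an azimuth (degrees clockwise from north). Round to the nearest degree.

283°

∂h/∂x = (425.47 − 423.73) / (622202 − 621637) = +0.003080
∂h/∂y = (423.90 − 423.73) / (5447064 − 5447304) = -0.0007083
Flow direction (−∇h) has components (-0.003080 E, +0.0007083 N).
Azimuth = atan2(E, N) = atan2(-0.003080, +0.0007083) = 283.0° ≈ 283°.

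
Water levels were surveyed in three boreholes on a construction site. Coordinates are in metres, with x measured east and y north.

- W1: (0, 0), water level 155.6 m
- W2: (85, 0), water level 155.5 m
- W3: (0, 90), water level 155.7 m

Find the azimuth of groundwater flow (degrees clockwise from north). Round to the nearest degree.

∂h/∂x = (155.5 − 155.6) / (85 − 0) = -0.001176
∂h/∂y = (155.7 − 155.6) / (90 − 0) = +0.001111
Flow direction (−∇h) has components (+0.001176 E, -0.001111 N).
Azimuth = atan2(E, N) = atan2(+0.001176, -0.001111) = 133.4° ≈ 133°.

133°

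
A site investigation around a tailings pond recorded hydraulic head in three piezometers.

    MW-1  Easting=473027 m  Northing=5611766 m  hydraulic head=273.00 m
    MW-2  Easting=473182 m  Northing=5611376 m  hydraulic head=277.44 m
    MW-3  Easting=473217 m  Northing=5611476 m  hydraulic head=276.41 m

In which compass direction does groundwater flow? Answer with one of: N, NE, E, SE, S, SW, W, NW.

N

Taking MW-1 as reference: MW-2−MW-1 = (155, -390, +4.44); MW-3−MW-1 = (190, -290, +3.41).
Determinant of the coordinate differences = 155·(-290) − 190·(-390) = 29150.
∂h/∂x = [(+4.44)·(-290) − (+3.41)·(-390)] / 29150 = +0.001451
∂h/∂y = [155·(+3.41) − 190·(+4.44)] / 29150 = -0.01081
Flow = −∇h = (-0.001451 east, +0.01081 north), which points north.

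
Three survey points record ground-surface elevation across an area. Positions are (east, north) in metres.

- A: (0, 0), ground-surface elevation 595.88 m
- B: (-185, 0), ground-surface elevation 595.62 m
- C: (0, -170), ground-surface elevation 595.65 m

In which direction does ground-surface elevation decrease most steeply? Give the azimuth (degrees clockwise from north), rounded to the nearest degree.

∂z/∂x = (595.62 − 595.88) / (-185 − 0) = +0.001405
∂z/∂y = (595.65 − 595.88) / (-170 − 0) = +0.001353
Steepest decrease is along −∇f: components (-0.001405 E, -0.001353 N).
Azimuth = atan2(-0.001405, -0.001353) = 226.1° ≈ 226°.

226°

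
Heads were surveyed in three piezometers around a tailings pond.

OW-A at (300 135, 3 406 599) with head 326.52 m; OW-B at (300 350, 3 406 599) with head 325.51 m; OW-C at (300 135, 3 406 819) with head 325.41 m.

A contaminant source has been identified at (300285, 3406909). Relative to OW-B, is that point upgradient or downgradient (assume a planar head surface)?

downgradient

∂h/∂x = (325.51 − 326.52) / (300350 − 300135) = -0.004698
∂h/∂y = (325.41 − 326.52) / (3406819 − 3406599) = -0.005045
Head at (300285, 3406909) = 326.52 + (-0.004698)·(150) + (-0.005045)·(310) = 324.25 m.
That is lower than the 325.51 m at OW-B, so the point is downgradient.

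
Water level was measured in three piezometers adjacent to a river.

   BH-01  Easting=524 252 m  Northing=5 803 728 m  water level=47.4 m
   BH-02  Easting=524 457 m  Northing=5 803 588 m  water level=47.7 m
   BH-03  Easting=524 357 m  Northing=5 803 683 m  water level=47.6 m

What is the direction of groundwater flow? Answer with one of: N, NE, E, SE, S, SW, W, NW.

With h = a·x + b·y + c and BH-01 as origin, the differences give:
  205·a + (-140)·b = +0.3
  105·a + (-45)·b = +0.2
Eliminate b (×(-45) and ×(-140), subtract): 5475·a = 14.50 → a = ∂h/∂x = +0.002648
Back-substitute: b = ∂h/∂y = +0.001735.
Flow = −∇h = (-0.002648 east, -0.001735 north), which points southwest.

SW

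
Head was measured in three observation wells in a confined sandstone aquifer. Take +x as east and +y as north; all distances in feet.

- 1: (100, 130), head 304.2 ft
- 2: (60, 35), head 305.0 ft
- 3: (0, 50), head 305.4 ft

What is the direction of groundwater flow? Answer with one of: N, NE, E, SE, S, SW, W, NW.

Differences from 1: to 2 (Δx, Δy, Δh) = (-40, -95, +0.8); to 3 = (-100, -80, +1.2).
Determinant of the coordinate differences = (-40)·(-80) − (-100)·(-95) = -6300.
∂h/∂x = [(+0.8)·(-80) − (+1.2)·(-95)] / -6300 = -0.007937
∂h/∂y = [(-40)·(+1.2) − (-100)·(+0.8)] / -6300 = -0.005079
Flow = −∇h = (+0.007937 east, +0.005079 north), which points northeast.

NE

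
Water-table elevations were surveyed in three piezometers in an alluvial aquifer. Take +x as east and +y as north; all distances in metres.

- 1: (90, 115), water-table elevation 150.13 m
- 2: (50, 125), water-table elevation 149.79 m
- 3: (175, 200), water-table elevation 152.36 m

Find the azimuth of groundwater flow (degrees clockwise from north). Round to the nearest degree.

220°

Taking 1 as reference: 2−1 = (-40, 10, -0.34); 3−1 = (85, 85, +2.23).
Solve a·Δx + b·Δy = Δh: det = (-40)·85 − 85·10 = -4250.
∂h/∂x = [(-0.34)·85 − (+2.23)·10] / -4250 = +0.01205
∂h/∂y = [(-40)·(+2.23) − 85·(-0.34)] / -4250 = +0.01419
Flow direction (−∇h) has components (-0.01205 E, -0.01419 N).
Azimuth = atan2(E, N) = atan2(-0.01205, -0.01419) = 220.3° ≈ 220°.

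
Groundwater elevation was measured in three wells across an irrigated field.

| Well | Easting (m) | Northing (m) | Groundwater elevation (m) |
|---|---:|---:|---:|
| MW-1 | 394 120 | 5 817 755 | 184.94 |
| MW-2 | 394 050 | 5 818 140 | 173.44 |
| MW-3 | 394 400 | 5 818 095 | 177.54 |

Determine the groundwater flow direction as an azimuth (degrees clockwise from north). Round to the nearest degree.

Three-point gradient (reference MW-1): Δ to MW-2 = (-70, 385, -11.50), Δ to MW-3 = (280, 340, -7.40).
∂h/∂x = +0.008062, ∂h/∂y = -0.02840 (det = -131600).
Flow direction (−∇h) has components (-0.008062 E, +0.02840 N).
Azimuth = atan2(E, N) = atan2(-0.008062, +0.02840) = 344.2° ≈ 344°.

344°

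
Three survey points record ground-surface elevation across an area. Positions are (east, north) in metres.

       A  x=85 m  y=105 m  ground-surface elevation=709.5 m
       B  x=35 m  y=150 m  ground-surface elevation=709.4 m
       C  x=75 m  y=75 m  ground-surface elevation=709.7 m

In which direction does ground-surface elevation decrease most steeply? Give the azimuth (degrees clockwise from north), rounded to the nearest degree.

Taking A as reference: B−A = (-50, 45, -0.1); C−A = (-10, -30, +0.2).
Solve a·Δx + b·Δy = Δz: det = (-50)·(-30) − (-10)·45 = 1950.
∂z/∂x = [(-0.1)·(-30) − (+0.2)·45] / 1950 = -0.003077
∂z/∂y = [(-50)·(+0.2) − (-10)·(-0.1)] / 1950 = -0.005641
Steepest decrease is along −∇f: components (+0.003077 E, +0.005641 N).
Azimuth = atan2(+0.003077, +0.005641) = 28.6° ≈ 029°.

029°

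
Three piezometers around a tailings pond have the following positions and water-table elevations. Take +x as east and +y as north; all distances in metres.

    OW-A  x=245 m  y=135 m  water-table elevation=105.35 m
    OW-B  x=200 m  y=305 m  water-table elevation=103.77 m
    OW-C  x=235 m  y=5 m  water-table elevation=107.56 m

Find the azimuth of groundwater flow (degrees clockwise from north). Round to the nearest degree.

056°

With h = a·x + b·y + c and OW-A as origin, the differences give:
  (-45)·a + 170·b = -1.58
  (-10)·a + (-130)·b = +2.21
Eliminate b (×(-130) and ×170, subtract): 7550·a = -170.300 → a = ∂h/∂x = -0.02256
Back-substitute: b = ∂h/∂y = -0.01526.
Flow direction (−∇h) has components (+0.02256 E, +0.01526 N).
Azimuth = atan2(E, N) = atan2(+0.02256, +0.01526) = 55.9° ≈ 056°.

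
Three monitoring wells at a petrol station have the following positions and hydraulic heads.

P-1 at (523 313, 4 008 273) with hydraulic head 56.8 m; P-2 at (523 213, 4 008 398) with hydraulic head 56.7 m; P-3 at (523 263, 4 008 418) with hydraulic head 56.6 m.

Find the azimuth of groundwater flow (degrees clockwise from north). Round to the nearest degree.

035°

Differences from P-1: to P-2 (Δx, Δy, Δh) = (-100, 125, -0.1); to P-3 = (-50, 145, -0.2).
Solve a·Δx + b·Δy = Δh: det = (-100)·145 − (-50)·125 = -8250.
∂h/∂x = [(-0.1)·145 − (-0.2)·125] / -8250 = -0.001273
∂h/∂y = [(-100)·(-0.2) − (-50)·(-0.1)] / -8250 = -0.001818
Flow direction (−∇h) has components (+0.001273 E, +0.001818 N).
Azimuth = atan2(E, N) = atan2(+0.001273, +0.001818) = 35.0° ≈ 035°.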